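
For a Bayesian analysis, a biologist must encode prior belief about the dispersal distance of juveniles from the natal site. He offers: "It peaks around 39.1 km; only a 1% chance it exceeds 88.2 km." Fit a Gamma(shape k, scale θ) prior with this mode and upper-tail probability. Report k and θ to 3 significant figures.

Gamma(k,θ) with k>1 has mode (k−1)θ, so θ = 39.1/(k−1).
Need P(X < 88.2) = 0.99 with θ tied to k this way. Start at k = 2, θ = 39.1: P(X<88.2) ≈ 0.659.
Too low — raise k to concentrate. Iterating converges to k ≈ 8.25.
Then θ = 39.1/(8.25−1) ≈ 5.39.

k ≈ 8.25, θ ≈ 5.39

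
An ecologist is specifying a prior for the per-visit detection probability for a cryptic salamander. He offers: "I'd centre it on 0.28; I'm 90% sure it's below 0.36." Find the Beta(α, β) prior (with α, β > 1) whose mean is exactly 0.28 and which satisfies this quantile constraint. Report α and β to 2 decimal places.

With mean 0.28 fixed, write α = 0.28s, β = 0.72s where s = α+β.
Need P(θ < 0.36) = 0.9 under Beta(0.28s, 0.72s). Normal approximation: (q−m)/√(m(1−m)/s) ≈ z_{0.9} = 1.28, so s ≈ 0.28·0.72·(1.28)²/(0.36−0.28)² = 51.7.
At s = 51.7: P(θ<0.36) ≈ 0.896. Adjusting to match 0.9 gives s ≈ 53.53.
So α = 0.28·53.53 ≈ 14.99, β = 0.72·53.53 ≈ 38.54.

α ≈ 14.99, β ≈ 38.54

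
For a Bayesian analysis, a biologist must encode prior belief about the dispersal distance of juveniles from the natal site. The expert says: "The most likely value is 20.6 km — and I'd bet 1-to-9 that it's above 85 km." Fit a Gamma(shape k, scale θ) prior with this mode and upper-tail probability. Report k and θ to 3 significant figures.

Gamma(k,θ) with k>1 has mode (k−1)θ, so θ = 20.6/(k−1).
Need P(X < 85) = 0.9 with θ tied to k this way. Start at k = 2, θ = 20.6: P(X<85) ≈ 0.917.
Too high — lower k to spread out. Iterating converges to k ≈ 1.91.
Then θ = 20.6/(1.91−1) ≈ 22.6.

k ≈ 1.91, θ ≈ 22.6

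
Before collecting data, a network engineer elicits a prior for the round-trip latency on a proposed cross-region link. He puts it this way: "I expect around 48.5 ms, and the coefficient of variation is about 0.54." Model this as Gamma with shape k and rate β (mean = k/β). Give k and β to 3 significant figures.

For Gamma(k, rate β): mean = k/β, variance = k/β², so CV = 1/√k.
CV = 0.54, hence k = 1/CV² = 3.43.
Then β = k/mean = 3.43/48.5 = 0.0707.

k ≈ 3.43, β ≈ 0.0707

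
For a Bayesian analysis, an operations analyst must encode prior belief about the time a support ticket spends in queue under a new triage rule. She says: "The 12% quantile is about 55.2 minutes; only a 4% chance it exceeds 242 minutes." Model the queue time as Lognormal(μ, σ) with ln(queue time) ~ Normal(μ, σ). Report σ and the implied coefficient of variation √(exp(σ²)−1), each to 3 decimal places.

σ ≈ 0.505, CV ≈ 0.539

If T ~ Lognormal(μ,σ) then ln T ~ Normal(μ,σ), so the p-quantile of ln T is μ + z_p·σ.
ln(55.2) = 4.011 and ln(242) = 5.489; z_{0.12} = -1.175, z_{0.96} = 1.751.
σ = (5.489 − 4.011)/(1.751 − (-1.175)) = 0.505.
μ = 4.011 − (-1.175)·0.505 = 4.605.
CV = √(exp(σ²)−1) = √(exp(0.2552)−1) = 0.539.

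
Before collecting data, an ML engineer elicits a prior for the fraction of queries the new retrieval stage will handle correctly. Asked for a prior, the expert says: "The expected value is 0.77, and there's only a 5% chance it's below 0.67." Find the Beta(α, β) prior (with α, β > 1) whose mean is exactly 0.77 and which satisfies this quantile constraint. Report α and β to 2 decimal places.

With mean 0.77 fixed, write α = 0.77s, β = 0.23s where s = α+β.
Need P(θ < 0.67) = 0.05 under Beta(0.77s, 0.23s). Normal approximation: (q−m)/√(m(1−m)/s) ≈ z_{0.05} = -1.64, so s ≈ 0.77·0.23·(-1.64)²/(0.67−0.77)² = 47.9.
At s = 47.9: P(θ<0.67) ≈ 0.058. Adjusting to match 0.05 gives s ≈ 52.80.
So α = 0.77·52.80 ≈ 40.66, β = 0.23·52.80 ≈ 12.14.

α ≈ 40.66, β ≈ 12.14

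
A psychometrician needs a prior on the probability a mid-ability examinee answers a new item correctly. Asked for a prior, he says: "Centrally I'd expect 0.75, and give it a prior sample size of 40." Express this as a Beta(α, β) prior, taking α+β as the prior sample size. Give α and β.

α = 30, β = 10

Under the effective-sample-size interpretation, Beta(α, β) has prior mean α/(α+β) and prior sample size α+β.
So α+β = 40 and α/(α+β) = 0.75, giving α = 0.75·40 = 30 and β = 40 − 30 = 10.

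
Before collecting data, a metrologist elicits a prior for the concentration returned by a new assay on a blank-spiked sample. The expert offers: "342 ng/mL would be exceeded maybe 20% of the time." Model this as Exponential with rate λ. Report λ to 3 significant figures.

P(T > 342.0) = e^(−λ·342.0) = 0.2, so λ = −ln(0.2)/342.0 = 0.00471.

λ ≈ 0.00471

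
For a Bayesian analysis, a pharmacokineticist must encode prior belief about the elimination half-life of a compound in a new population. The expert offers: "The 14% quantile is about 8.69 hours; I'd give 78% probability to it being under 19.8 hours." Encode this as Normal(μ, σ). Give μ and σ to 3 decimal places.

μ = 15.169, σ = 5.997

For Normal(μ,σ), the p-quantile is μ + z_p·σ. Here z_{0.14} = -1.08, z_{0.78} = 0.7722.
So 8.69 = μ − 1.08σ and 19.8 = μ + 0.7722σ.
Subtracting: σ = (19.8 − 8.69)/(0.7722 − (-1.08)) = 5.997.
Then μ = 8.69 − (-1.08)·5.997 = 15.169.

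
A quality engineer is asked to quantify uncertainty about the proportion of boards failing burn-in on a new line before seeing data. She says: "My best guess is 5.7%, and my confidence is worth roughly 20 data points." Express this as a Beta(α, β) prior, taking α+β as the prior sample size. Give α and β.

α = 1.14, β = 18.86

Under the effective-sample-size interpretation, Beta(α, β) has prior mean α/(α+β) and prior sample size α+β.
So α+β = 20 and α/(α+β) = 0.057, giving α = 0.057·20 = 1.14 and β = 20 − 1.14 = 18.86.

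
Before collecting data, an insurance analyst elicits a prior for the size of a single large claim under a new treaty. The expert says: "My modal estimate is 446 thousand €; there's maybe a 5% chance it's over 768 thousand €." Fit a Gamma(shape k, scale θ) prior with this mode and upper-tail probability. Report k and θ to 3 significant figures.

Gamma(k,θ) with k>1 has mode (k−1)θ, so θ = 446/(k−1).
Need P(X < 768) = 0.95 with θ tied to k this way. Start at k = 2, θ = 446: P(X<768) ≈ 0.514.
Too low — raise k to concentrate. Iterating converges to k ≈ 10.4.
Then θ = 446/(10.4−1) ≈ 47.2.

k ≈ 10.4, θ ≈ 47.2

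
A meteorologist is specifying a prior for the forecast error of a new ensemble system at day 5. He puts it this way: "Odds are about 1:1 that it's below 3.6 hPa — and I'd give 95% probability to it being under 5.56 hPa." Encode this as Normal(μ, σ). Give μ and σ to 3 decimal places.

The p-quantile of Normal(μ,σ) is μ + z_p·σ, with z_{0.5} = 0 and z_{0.95} = 1.645.
Eliminate σ: μ = (z₂·x₁ − z₁·x₂)/(z₂ − z₁) = (1.645·3.6 − (0)·5.56)/1.645 = 3.600.
Then σ = (x₂ − x₁)/(z₂ − z₁) = (5.56 − 3.6)/1.645 = 1.192.

μ = 3.600, σ = 1.192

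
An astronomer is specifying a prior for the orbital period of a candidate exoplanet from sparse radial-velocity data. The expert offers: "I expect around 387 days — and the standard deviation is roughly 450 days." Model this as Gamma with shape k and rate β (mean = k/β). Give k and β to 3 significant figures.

For Gamma(k, rate β): mean = k/β, variance = k/β², so CV = 1/√k.
CV = SD/mean = 450/387 = 1.163, hence k = 1/CV² = 0.74.
Then β = k/mean = 0.74/387 = 0.00191.

k ≈ 0.74, β ≈ 0.00191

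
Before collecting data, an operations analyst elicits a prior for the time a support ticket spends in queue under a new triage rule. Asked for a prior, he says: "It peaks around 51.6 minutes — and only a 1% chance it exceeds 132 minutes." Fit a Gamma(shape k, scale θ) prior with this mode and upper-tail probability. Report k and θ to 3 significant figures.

k ≈ 6.29, θ ≈ 9.75

Gamma(k,θ) with k>1 has mode (k−1)θ, so θ = 51.6/(k−1).
Need P(X < 132) = 0.99 with θ tied to k this way. Start at k = 2, θ = 51.6: P(X<132) ≈ 0.724.
Too low — raise k to concentrate. Iterating converges to k ≈ 6.29.
Then θ = 51.6/(6.29−1) ≈ 9.75.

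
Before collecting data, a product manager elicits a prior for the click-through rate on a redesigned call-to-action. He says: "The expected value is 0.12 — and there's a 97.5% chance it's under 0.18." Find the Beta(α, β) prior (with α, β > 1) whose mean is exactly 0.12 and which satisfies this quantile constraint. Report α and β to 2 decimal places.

With mean 0.12 fixed, write α = 0.12s, β = 0.88s where s = α+β.
Need P(θ < 0.18) = 0.975 under Beta(0.12s, 0.88s). Normal approximation: (q−m)/√(m(1−m)/s) ≈ z_{0.975} = 1.96, so s ≈ 0.12·0.88·(1.96)²/(0.18−0.12)² = 112.7.
At s = 112.7: P(θ<0.18) ≈ 0.965. Adjusting to match 0.975 gives s ≈ 133.56.
So α = 0.12·133.56 ≈ 16.03, β = 0.88·133.56 ≈ 117.54.

α ≈ 16.03, β ≈ 117.54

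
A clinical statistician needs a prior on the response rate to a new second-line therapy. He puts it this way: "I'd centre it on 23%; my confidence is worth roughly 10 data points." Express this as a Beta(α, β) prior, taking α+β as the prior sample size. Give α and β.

Under the effective-sample-size interpretation, Beta(α, β) has prior mean α/(α+β) and prior sample size α+β.
So α+β = 10 and α/(α+β) = 0.23, giving α = 0.23·10 = 2.3 and β = 10 − 2.3 = 7.7.

α = 2.3, β = 7.7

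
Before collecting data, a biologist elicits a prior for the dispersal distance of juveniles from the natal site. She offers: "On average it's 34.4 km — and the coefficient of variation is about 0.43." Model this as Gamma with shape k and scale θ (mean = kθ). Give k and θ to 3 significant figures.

k ≈ 5.41, θ ≈ 6.36

For Gamma(k, scale θ): mean = kθ, variance = kθ², so CV = 1/√k.
CV = 0.43, hence k = 1/CV² = 5.41.
Then θ = mean/k = 34.4/5.41 = 6.36.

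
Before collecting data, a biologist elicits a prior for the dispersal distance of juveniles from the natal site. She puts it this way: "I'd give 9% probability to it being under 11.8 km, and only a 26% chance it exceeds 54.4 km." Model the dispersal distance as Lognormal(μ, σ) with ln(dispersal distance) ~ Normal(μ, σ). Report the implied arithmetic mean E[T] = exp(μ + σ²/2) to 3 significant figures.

If T ~ Lognormal(μ,σ) then ln T ~ Normal(μ,σ), so the p-quantile of ln T is μ + z_p·σ.
ln(11.8) = 2.468 and ln(54.4) = 3.996; z_{0.09} = -1.341, z_{0.74} = 0.6433.
σ = (3.996 − 2.468)/(0.6433 − (-1.341)) = 0.770.
μ = 2.468 − (-1.341)·0.770 = 3.501.
E[T] = exp(μ + σ²/2) = exp(3.501 + 0.2966) = 44.6 km.

E[T] ≈ 44.6 km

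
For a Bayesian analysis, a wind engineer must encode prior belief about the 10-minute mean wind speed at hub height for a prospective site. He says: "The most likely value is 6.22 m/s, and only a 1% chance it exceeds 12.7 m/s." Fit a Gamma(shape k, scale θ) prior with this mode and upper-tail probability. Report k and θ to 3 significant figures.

k ≈ 10.6, θ ≈ 0.648

Gamma(k,θ) with k>1 has mode (k−1)θ, so θ = 6.22/(k−1).
Need P(X < 12.7) = 0.99 with θ tied to k this way. Start at k = 2, θ = 6.22: P(X<12.7) ≈ 0.605.
Too low — raise k to concentrate. Iterating converges to k ≈ 10.6.
Then θ = 6.22/(10.6−1) ≈ 0.648.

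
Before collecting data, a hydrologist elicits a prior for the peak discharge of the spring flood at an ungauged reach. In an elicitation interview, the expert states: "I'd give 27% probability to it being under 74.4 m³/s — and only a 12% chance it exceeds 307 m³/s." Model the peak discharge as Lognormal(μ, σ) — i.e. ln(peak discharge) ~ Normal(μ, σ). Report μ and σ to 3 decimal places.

If T ~ Lognormal(μ,σ) then ln T ~ Normal(μ,σ), so the p-quantile of ln T is μ + z_p·σ.
ln(74.4) = 4.309 and ln(307) = 5.727; z_{0.27} = -0.6128, z_{0.88} = 1.175.
σ = (5.727 − 4.309)/(1.175 − (-0.6128)) = 0.793.
μ = 4.309 − (-0.6128)·0.793 = 4.795.

μ ≈ 4.795, σ ≈ 0.793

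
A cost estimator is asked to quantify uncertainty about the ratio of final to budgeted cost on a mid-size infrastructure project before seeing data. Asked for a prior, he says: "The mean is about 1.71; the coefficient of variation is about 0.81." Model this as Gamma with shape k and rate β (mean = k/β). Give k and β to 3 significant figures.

k ≈ 1.52, β ≈ 0.891

For Gamma(k, rate β): mean = k/β, variance = k/β², so CV = 1/√k.
CV = 0.81, hence k = 1/CV² = 1.52.
Then β = k/mean = 1.52/1.71 = 0.891.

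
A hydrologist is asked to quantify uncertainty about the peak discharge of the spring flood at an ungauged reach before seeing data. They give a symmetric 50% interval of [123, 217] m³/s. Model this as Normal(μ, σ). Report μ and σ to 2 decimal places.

A symmetric 50% interval runs μ ± z·σ with z = 0.6745.
Half-width = 47, so σ = 47/0.6745 = 69.68.
μ is the interval midpoint, 170.00.

μ = 170.00, σ = 69.68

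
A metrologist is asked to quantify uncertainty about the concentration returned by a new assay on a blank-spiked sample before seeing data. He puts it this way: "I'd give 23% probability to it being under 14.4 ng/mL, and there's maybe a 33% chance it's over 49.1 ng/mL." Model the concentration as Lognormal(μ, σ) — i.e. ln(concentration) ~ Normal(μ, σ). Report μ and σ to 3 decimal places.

If T ~ Lognormal(μ,σ) then ln T ~ Normal(μ,σ), so the p-quantile of ln T is μ + z_p·σ.
ln(14.4) = 2.667 and ln(49.1) = 3.894; z_{0.23} = -0.7388, z_{0.67} = 0.4399.
σ = (3.894 − 2.667)/(0.4399 − (-0.7388)) = 1.041.
μ = 2.667 − (-0.7388)·1.041 = 3.436.

μ ≈ 3.436, σ ≈ 1.041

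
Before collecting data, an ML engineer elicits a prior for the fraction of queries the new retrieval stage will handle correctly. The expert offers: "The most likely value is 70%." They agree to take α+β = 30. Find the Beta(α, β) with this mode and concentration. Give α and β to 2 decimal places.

For α,β > 1 the Beta mode is (α−1)/(α+β−2). With α+β = 30, the mode is (α−1)/28.
Set (α−1)/28 = 0.7 → α = 1 + 0.7·28 = 20.60.
β = 30 − α = 9.40.

α = 20.60, β = 9.40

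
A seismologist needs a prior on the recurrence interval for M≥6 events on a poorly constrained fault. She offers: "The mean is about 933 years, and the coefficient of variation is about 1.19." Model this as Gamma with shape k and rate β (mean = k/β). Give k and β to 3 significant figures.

For Gamma(k, rate β): mean = k/β, variance = k/β², so CV = 1/√k.
CV = 1.19, hence k = 1/CV² = 0.706.
Then β = k/mean = 0.706/933 = 0.000757.

k ≈ 0.706, β ≈ 0.000757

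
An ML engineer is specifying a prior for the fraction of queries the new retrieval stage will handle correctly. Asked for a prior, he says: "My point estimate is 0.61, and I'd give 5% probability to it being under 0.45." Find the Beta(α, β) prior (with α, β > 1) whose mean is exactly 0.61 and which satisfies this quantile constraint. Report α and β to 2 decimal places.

With mean 0.61 fixed, write α = 0.61s, β = 0.39s where s = α+β.
Need P(θ < 0.45) = 0.05 under Beta(0.61s, 0.39s). Normal approximation: (q−m)/√(m(1−m)/s) ≈ z_{0.05} = -1.64, so s ≈ 0.61·0.39·(-1.64)²/(0.45−0.61)² = 25.1.
At s = 25.1: P(θ<0.45) ≈ 0.052. Adjusting to match 0.05 gives s ≈ 25.83.
So α = 0.61·25.83 ≈ 15.76, β = 0.39·25.83 ≈ 10.07.

α ≈ 15.76, β ≈ 10.07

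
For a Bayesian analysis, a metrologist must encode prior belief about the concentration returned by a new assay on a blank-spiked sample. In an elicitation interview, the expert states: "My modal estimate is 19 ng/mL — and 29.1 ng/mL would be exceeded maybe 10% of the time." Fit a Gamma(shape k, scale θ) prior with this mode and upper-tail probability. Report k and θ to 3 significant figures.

k ≈ 11.3, θ ≈ 1.85

Gamma(k,θ) with k>1 has mode (k−1)θ, so θ = 19/(k−1).
Need P(X < 29.1) = 0.9 with θ tied to k this way. Start at k = 2, θ = 19: P(X<29.1) ≈ 0.453.
Too low — raise k to concentrate. Iterating converges to k ≈ 11.3.
Then θ = 19/(11.3−1) ≈ 1.85.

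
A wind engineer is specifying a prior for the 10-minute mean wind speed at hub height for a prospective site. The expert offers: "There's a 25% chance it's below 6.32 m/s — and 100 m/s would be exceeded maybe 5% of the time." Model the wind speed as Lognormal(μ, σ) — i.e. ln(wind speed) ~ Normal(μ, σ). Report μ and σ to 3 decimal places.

If T ~ Lognormal(μ,σ) then ln T ~ Normal(μ,σ), so the p-quantile of ln T is μ + z_p·σ.
ln(6.32) = 1.844 and ln(100) = 4.605; z_{0.25} = -0.6745, z_{0.95} = 1.645.
σ = (4.605 − 1.844)/(1.645 − (-0.6745)) = 1.191.
μ = 1.844 − (-0.6745)·1.191 = 2.647.

μ ≈ 2.647, σ ≈ 1.191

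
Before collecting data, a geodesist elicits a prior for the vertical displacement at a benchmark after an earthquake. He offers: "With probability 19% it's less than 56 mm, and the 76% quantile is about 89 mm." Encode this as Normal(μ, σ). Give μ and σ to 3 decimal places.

The p-quantile of Normal(μ,σ) is μ + z_p·σ, with z_{0.19} = -0.8779 and z_{0.76} = 0.7063.
Eliminate σ: μ = (z₂·x₁ − z₁·x₂)/(z₂ − z₁) = (0.7063·56 − (-0.8779)·89)/1.584 = 74.287.
Then σ = (x₂ − x₁)/(z₂ − z₁) = (89 − 56)/1.584 = 20.831.

μ = 74.287, σ = 20.831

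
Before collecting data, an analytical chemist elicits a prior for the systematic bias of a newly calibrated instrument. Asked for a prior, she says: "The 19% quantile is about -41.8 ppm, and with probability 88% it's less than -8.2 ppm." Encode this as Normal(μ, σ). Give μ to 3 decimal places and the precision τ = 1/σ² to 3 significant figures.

μ = -27.431, τ = 0.00373

For Normal(μ,σ), the p-quantile is μ + z_p·σ. Here z_{0.19} = -0.8779, z_{0.88} = 1.175.
So -41.8 = μ − 0.8779σ and -8.2 = μ + 1.175σ.
Subtracting: σ = (-8.2 − -41.8)/(1.175 − (-0.8779)) = 16.367.
Then μ = -41.8 − (-0.8779)·16.367 = -27.431.
Precision τ = 1/σ² = 1/16.37² = 0.00373.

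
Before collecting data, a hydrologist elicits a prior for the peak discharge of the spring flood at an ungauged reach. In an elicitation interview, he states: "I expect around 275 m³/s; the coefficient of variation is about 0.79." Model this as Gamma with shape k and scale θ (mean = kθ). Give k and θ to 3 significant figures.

k ≈ 1.6, θ ≈ 172

For Gamma(k, scale θ): mean = kθ, variance = kθ², so CV = 1/√k.
CV = 0.79, hence k = 1/CV² = 1.6.
Then θ = mean/k = 275/1.6 = 172.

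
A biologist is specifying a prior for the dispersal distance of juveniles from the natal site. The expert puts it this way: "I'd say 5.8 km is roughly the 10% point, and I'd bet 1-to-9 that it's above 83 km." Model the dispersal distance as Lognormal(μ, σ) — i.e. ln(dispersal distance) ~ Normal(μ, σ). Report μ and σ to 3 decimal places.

μ ≈ 3.088, σ ≈ 1.038

If T ~ Lognormal(μ,σ) then ln T ~ Normal(μ,σ), so the p-quantile of ln T is μ + z_p·σ.
ln(5.8) = 1.758 and ln(83) = 4.419; z_{0.1} = -1.282, z_{0.9} = 1.282.
σ = (4.419 − 1.758)/(1.282 − (-1.282)) = 1.038.
μ = 1.758 − (-1.282)·1.038 = 3.088.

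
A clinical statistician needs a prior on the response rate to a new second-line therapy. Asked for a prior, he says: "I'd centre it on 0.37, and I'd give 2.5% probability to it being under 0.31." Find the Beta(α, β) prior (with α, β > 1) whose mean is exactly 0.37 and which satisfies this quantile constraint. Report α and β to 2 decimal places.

α ≈ 88.40, β ≈ 150.52

With mean 0.37 fixed, write α = 0.37s, β = 0.63s where s = α+β.
Need P(θ < 0.31) = 0.025 under Beta(0.37s, 0.63s). Normal approximation: (q−m)/√(m(1−m)/s) ≈ z_{0.025} = -1.96, so s ≈ 0.37·0.63·(-1.96)²/(0.31−0.37)² = 248.7.
At s = 248.7: P(θ<0.31) ≈ 0.023. Adjusting to match 0.025 gives s ≈ 238.92.
So α = 0.37·238.92 ≈ 88.40, β = 0.63·238.92 ≈ 150.52.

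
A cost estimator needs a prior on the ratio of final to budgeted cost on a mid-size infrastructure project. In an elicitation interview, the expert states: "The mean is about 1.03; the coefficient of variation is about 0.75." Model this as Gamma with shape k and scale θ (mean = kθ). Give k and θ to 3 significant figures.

k ≈ 1.78, θ ≈ 0.579

For Gamma(k, scale θ): mean = kθ, variance = kθ², so CV = 1/√k.
CV = 0.75, hence k = 1/CV² = 1.78.
Then θ = mean/k = 1.03/1.78 = 0.579.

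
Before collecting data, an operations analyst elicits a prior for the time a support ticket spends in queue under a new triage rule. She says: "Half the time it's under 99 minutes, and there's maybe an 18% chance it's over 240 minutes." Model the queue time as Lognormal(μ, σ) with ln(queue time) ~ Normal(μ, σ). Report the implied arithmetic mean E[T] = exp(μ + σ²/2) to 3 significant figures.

E[T] ≈ 158 minutes

If T ~ Lognormal(μ,σ) then ln T ~ Normal(μ,σ), so the p-quantile of ln T is μ + z_p·σ.
ln(99) = 4.595 and ln(240) = 5.481; z_{0.5} = 0, z_{0.82} = 0.9154.
σ = (5.481 − 4.595)/(0.9154 − (0)) = 0.967.
μ = 4.595 − (0)·0.967 = 4.595.
E[T] = exp(μ + σ²/2) = exp(4.595 + 0.4679) = 158 minutes.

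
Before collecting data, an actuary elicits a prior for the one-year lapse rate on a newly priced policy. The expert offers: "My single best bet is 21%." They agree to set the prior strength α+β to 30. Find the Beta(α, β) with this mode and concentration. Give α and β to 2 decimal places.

α = 6.88, β = 23.12

For α,β > 1 the Beta mode is (α−1)/(α+β−2). With α+β = 30, the mode is (α−1)/28.
Set (α−1)/28 = 0.21 → α = 1 + 0.21·28 = 6.88.
β = 30 − α = 23.12.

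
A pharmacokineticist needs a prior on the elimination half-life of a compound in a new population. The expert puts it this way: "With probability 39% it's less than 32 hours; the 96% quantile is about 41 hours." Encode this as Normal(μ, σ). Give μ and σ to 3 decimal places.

The p-quantile of Normal(μ,σ) is μ + z_p·σ, with z_{0.39} = -0.2793 and z_{0.96} = 1.751.
Eliminate σ: μ = (z₂·x₁ − z₁·x₂)/(z₂ − z₁) = (1.751·32 − (-0.2793)·41)/2.03 = 33.238.
Then σ = (x₂ − x₁)/(z₂ − z₁) = (41 − 32)/2.03 = 4.433.

μ = 33.238, σ = 4.433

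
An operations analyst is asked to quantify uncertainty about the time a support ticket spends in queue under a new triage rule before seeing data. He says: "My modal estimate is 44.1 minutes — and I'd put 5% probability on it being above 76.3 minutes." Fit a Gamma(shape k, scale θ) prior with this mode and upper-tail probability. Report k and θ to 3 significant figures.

Gamma(k,θ) with k>1 has mode (k−1)θ, so θ = 44.1/(k−1).
Need P(X < 76.3) = 0.95 with θ tied to k this way. Start at k = 2, θ = 44.1: P(X<76.3) ≈ 0.516.
Too low — raise k to concentrate. Iterating converges to k ≈ 10.3.
Then θ = 44.1/(10.3−1) ≈ 4.75.

k ≈ 10.3, θ ≈ 4.75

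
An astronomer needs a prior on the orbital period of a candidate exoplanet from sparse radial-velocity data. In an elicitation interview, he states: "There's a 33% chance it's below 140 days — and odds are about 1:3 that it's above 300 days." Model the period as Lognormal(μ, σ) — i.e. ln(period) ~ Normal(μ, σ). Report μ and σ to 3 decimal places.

μ ≈ 5.242, σ ≈ 0.684

If T ~ Lognormal(μ,σ) then ln T ~ Normal(μ,σ), so the p-quantile of ln T is μ + z_p·σ.
ln(140) = 4.942 and ln(300) = 5.704; z_{0.33} = -0.4399, z_{0.75} = 0.6745.
σ = (5.704 − 4.942)/(0.6745 − (-0.4399)) = 0.684.
μ = 4.942 − (-0.4399)·0.684 = 5.242.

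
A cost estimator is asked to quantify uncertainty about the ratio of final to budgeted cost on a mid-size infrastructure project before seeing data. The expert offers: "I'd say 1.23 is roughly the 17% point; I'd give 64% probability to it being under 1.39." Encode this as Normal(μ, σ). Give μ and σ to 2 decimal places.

For Normal(μ,σ), the p-quantile is μ + z_p·σ. Here z_{0.17} = -0.9542, z_{0.64} = 0.3585.
So 1.23 = μ − 0.9542σ and 1.39 = μ + 0.3585σ.
Subtracting: σ = (1.39 − 1.23)/(0.3585 − (-0.9542)) = 0.12.
Then μ = 1.23 − (-0.9542)·0.12 = 1.35.

μ = 1.35, σ = 0.12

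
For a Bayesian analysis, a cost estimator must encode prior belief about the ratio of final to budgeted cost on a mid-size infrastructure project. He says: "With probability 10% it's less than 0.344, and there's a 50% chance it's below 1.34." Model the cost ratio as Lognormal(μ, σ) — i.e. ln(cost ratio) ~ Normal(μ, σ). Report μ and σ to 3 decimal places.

If T ~ Lognormal(μ,σ) then ln T ~ Normal(μ,σ), so the p-quantile of ln T is μ + z_p·σ.
ln(0.344) = -1.067 and ln(1.34) = 0.2927; z_{0.1} = -1.282, z_{0.5} = 0.
σ = (0.2927 − -1.067)/(0 − (-1.282)) = 1.061.
μ = -1.067 − (-1.282)·1.061 = 0.293.

μ ≈ 0.293, σ ≈ 1.061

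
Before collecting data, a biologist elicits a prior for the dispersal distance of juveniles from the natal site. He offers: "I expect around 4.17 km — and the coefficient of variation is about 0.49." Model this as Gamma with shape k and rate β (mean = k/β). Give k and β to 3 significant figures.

For Gamma(k, rate β): mean = k/β, variance = k/β², so CV = 1/√k.
CV = 0.49, hence k = 1/CV² = 4.16.
Then β = k/mean = 4.16/4.17 = 0.999.

k ≈ 4.16, β ≈ 0.999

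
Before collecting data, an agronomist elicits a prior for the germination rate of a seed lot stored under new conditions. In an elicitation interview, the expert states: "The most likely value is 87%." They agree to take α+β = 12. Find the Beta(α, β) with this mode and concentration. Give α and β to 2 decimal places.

For α,β > 1 the Beta mode is (α−1)/(α+β−2). With α+β = 12, the mode is (α−1)/10.
Set (α−1)/10 = 0.87 → α = 1 + 0.87·10 = 9.70.
β = 12 − α = 2.30.

α = 9.70, β = 2.30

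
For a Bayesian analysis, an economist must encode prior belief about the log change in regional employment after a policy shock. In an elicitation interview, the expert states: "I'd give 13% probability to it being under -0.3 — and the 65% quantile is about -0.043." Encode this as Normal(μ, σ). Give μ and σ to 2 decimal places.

μ = -0.11, σ = 0.17

For Normal(μ,σ), the p-quantile is μ + z_p·σ. Here z_{0.13} = -1.126, z_{0.65} = 0.3853.
So -0.3 = μ − 1.126σ and -0.043 = μ + 0.3853σ.
Subtracting: σ = (-0.043 − -0.3)/(0.3853 − (-1.126)) = 0.17.
Then μ = -0.3 − (-1.126)·0.17 = -0.11.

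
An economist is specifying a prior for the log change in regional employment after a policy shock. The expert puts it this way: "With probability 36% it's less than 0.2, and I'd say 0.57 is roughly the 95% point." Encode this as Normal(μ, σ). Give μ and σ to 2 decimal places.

For Normal(μ,σ), the p-quantile is μ + z_p·σ. Here z_{0.36} = -0.3585, z_{0.95} = 1.645.
So 0.2 = μ − 0.3585σ and 0.57 = μ + 1.645σ.
Subtracting: σ = (0.57 − 0.2)/(1.645 − (-0.3585)) = 0.18.
Then μ = 0.2 − (-0.3585)·0.18 = 0.27.

μ = 0.27, σ = 0.18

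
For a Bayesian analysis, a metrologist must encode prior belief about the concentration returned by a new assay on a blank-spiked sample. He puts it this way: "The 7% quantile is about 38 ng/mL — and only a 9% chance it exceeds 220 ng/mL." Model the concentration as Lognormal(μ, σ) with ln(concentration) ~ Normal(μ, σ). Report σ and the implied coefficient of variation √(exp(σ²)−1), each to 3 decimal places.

σ ≈ 0.623, CV ≈ 0.689

If T ~ Lognormal(μ,σ) then ln T ~ Normal(μ,σ), so the p-quantile of ln T is μ + z_p·σ.
ln(38) = 3.638 and ln(220) = 5.394; z_{0.07} = -1.476, z_{0.91} = 1.341.
σ = (5.394 − 3.638)/(1.341 − (-1.476)) = 0.623.
μ = 3.638 − (-1.476)·0.623 = 4.558.
CV = √(exp(σ²)−1) = √(exp(0.3887)−1) = 0.689.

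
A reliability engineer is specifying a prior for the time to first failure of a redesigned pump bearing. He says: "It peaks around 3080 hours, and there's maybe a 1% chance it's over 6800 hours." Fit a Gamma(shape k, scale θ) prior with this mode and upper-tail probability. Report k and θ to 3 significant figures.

k ≈ 8.68, θ ≈ 401

Gamma(k,θ) with k>1 has mode (k−1)θ, so θ = 3080/(k−1).
Need P(X < 6800) = 0.99 with θ tied to k this way. Start at k = 2, θ = 3080: P(X<6800) ≈ 0.647.
Too low — raise k to concentrate. Iterating converges to k ≈ 8.68.
Then θ = 3080/(8.68−1) ≈ 401.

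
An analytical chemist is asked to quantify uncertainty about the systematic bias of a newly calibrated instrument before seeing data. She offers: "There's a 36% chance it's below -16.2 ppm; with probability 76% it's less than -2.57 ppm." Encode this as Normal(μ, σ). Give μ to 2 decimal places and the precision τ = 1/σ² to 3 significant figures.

μ = -11.61, τ = 0.0061

The p-quantile of Normal(μ,σ) is μ + z_p·σ, with z_{0.36} = -0.3585 and z_{0.76} = 0.7063.
Eliminate σ: μ = (z₂·x₁ − z₁·x₂)/(z₂ − z₁) = (0.7063·-16.2 − (-0.3585)·-2.57)/1.065 = -11.61.
Then σ = (x₂ − x₁)/(z₂ − z₁) = (-2.57 − -16.2)/1.065 = 12.80.
Precision τ = 1/σ² = 1/12.8² = 0.0061.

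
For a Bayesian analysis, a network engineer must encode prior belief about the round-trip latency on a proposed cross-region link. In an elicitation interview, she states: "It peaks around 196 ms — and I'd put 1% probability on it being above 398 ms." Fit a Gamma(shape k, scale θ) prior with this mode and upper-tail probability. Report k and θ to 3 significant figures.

k ≈ 10.8, θ ≈ 20.1

Gamma(k,θ) with k>1 has mode (k−1)θ, so θ = 196/(k−1).
Need P(X < 398) = 0.99 with θ tied to k this way. Start at k = 2, θ = 196: P(X<398) ≈ 0.602.
Too low — raise k to concentrate. Iterating converges to k ≈ 10.8.
Then θ = 196/(10.8−1) ≈ 20.1.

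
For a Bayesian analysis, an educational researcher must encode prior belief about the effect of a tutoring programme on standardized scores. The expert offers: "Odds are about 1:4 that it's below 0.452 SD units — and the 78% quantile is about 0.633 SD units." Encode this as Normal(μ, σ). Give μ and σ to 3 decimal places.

μ = 0.546, σ = 0.112

For Normal(μ,σ), the p-quantile is μ + z_p·σ. Here z_{0.2} = -0.8416, z_{0.78} = 0.7722.
So 0.452 = μ − 0.8416σ and 0.633 = μ + 0.7722σ.
Subtracting: σ = (0.633 − 0.452)/(0.7722 − (-0.8416)) = 0.112.
Then μ = 0.452 − (-0.8416)·0.112 = 0.546.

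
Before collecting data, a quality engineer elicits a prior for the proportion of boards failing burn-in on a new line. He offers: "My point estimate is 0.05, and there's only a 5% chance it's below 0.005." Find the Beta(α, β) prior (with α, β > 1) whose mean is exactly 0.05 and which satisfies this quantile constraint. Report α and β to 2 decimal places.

With mean 0.05 fixed, write α = 0.05s, β = 0.95s where s = α+β.
Need P(θ < 0.005) = 0.05 under Beta(0.05s, 0.95s). Normal approximation: (q−m)/√(m(1−m)/s) ≈ z_{0.05} = -1.64, so s ≈ 0.05·0.95·(-1.64)²/(0.005−0.05)² = 63.5.
At s = 63.5: P(θ<0.005) ≈ 0.003. Adjusting to match 0.05 gives s ≈ 26.73.
So α = 0.05·26.73 ≈ 1.34, β = 0.95·26.73 ≈ 25.40.

α ≈ 1.34, β ≈ 25.40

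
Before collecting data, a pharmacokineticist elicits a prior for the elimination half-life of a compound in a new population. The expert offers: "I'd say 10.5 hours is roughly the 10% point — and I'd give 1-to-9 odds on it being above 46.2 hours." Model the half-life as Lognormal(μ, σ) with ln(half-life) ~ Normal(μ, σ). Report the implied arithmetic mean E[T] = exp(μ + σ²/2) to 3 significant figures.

If T ~ Lognormal(μ,σ) then ln T ~ Normal(μ,σ), so the p-quantile of ln T is μ + z_p·σ.
ln(10.5) = 2.351 and ln(46.2) = 3.833; z_{0.1} = -1.282, z_{0.9} = 1.282.
σ = (3.833 − 2.351)/(1.282 − (-1.282)) = 0.578.
μ = 2.351 − (-1.282)·0.578 = 3.092.
E[T] = exp(μ + σ²/2) = exp(3.092 + 0.1671) = 26 hours.

E[T] ≈ 26 hours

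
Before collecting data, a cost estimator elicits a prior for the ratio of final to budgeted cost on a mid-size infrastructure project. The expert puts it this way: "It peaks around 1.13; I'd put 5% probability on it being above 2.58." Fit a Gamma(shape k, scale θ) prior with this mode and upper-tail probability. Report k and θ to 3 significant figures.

k ≈ 5.02, θ ≈ 0.281

Gamma(k,θ) with k>1 has mode (k−1)θ, so θ = 1.13/(k−1).
Need P(X < 2.58) = 0.95 with θ tied to k this way. Start at k = 2, θ = 1.13: P(X<2.58) ≈ 0.665.
Too low — raise k to concentrate. Iterating converges to k ≈ 5.02.
Then θ = 1.13/(5.02−1) ≈ 0.281.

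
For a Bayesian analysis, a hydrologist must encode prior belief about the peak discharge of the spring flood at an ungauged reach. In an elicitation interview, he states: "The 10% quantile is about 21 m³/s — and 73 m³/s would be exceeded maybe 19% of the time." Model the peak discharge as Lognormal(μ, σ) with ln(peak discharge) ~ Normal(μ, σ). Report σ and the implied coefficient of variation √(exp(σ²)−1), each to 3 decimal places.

If T ~ Lognormal(μ,σ) then ln T ~ Normal(μ,σ), so the p-quantile of ln T is μ + z_p·σ.
ln(21) = 3.045 and ln(73) = 4.29; z_{0.1} = -1.282, z_{0.81} = 0.8779.
σ = (4.29 − 3.045)/(0.8779 − (-1.282)) = 0.577.
μ = 3.045 − (-1.282)·0.577 = 3.784.
CV = √(exp(σ²)−1) = √(exp(0.3329)−1) = 0.628.

σ ≈ 0.577, CV ≈ 0.628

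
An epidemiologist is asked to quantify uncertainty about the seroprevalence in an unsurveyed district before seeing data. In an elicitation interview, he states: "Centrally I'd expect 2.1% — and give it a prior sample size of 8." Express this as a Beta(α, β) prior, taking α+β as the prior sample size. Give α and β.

Under the effective-sample-size interpretation, Beta(α, β) has prior mean α/(α+β) and prior sample size α+β.
So α+β = 8 and α/(α+β) = 0.021, giving α = 0.021·8 = 0.168 and β = 8 − 0.168 = 7.832.

α = 0.168, β = 7.832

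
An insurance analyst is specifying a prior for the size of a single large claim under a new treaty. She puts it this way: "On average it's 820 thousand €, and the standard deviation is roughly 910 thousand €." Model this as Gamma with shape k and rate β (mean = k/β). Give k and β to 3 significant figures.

For Gamma(k, rate β): mean = k/β, variance = k/β², so CV = 1/√k.
CV = SD/mean = 910/820 = 1.11, hence k = 1/CV² = 0.812.
Then β = k/mean = 0.812/820 = 0.00099.

k ≈ 0.812, β ≈ 0.00099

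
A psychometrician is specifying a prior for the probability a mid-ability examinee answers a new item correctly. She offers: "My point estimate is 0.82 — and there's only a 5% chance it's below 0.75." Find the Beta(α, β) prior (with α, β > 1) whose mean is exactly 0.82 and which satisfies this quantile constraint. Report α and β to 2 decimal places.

α ≈ 74.03, β ≈ 16.25

With mean 0.82 fixed, write α = 0.82s, β = 0.18s where s = α+β.
Need P(θ < 0.75) = 0.05 under Beta(0.82s, 0.18s). Normal approximation: (q−m)/√(m(1−m)/s) ≈ z_{0.05} = -1.64, so s ≈ 0.82·0.18·(-1.64)²/(0.75−0.82)² = 81.5.
At s = 81.5: P(θ<0.75) ≈ 0.058. Adjusting to match 0.05 gives s ≈ 90.28.
So α = 0.82·90.28 ≈ 74.03, β = 0.18·90.28 ≈ 16.25.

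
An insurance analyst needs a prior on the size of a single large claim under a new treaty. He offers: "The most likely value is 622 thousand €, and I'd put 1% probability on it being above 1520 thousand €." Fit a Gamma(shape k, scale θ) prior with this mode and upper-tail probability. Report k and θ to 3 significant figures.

k ≈ 6.91, θ ≈ 105

Gamma(k,θ) with k>1 has mode (k−1)θ, so θ = 622/(k−1).
Need P(X < 1520) = 0.99 with θ tied to k this way. Start at k = 2, θ = 622: P(X<1520) ≈ 0.701.
Too low — raise k to concentrate. Iterating converges to k ≈ 6.91.
Then θ = 622/(6.91−1) ≈ 105.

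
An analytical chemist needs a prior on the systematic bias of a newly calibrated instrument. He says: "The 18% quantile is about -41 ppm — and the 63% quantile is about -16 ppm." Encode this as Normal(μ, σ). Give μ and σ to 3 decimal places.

The p-quantile of Normal(μ,σ) is μ + z_p·σ, with z_{0.18} = -0.9154 and z_{0.63} = 0.3319.
Eliminate σ: μ = (z₂·x₁ − z₁·x₂)/(z₂ − z₁) = (0.3319·-41 − (-0.9154)·-16)/1.247 = -22.652.
Then σ = (x₂ − x₁)/(z₂ − z₁) = (-16 − -41)/1.247 = 20.045.

μ = -22.652, σ = 20.045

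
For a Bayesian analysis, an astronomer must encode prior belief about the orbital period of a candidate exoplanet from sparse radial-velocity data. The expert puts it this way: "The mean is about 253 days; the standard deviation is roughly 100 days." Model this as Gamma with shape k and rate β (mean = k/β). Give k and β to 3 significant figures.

For Gamma(k, rate β): mean = k/β, variance = k/β², so CV = 1/√k.
CV = SD/mean = 100/253 = 0.3953, hence k = 1/CV² = 6.4.
Then β = k/mean = 6.4/253 = 0.0253.

k ≈ 6.4, β ≈ 0.0253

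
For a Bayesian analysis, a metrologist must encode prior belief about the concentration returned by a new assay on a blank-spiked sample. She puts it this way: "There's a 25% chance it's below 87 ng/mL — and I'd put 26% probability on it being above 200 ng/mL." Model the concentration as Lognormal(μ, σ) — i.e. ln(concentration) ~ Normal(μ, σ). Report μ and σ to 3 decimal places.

μ ≈ 4.892, σ ≈ 0.632

If T ~ Lognormal(μ,σ) then ln T ~ Normal(μ,σ), so the p-quantile of ln T is μ + z_p·σ.
ln(87) = 4.466 and ln(200) = 5.298; z_{0.25} = -0.6745, z_{0.74} = 0.6433.
σ = (5.298 − 4.466)/(0.6433 − (-0.6745)) = 0.632.
μ = 4.466 − (-0.6745)·0.632 = 4.892.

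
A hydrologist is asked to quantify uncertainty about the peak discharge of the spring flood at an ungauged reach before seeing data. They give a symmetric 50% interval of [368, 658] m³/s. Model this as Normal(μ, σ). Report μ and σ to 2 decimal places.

A symmetric 50% interval runs μ ± z·σ with z = 0.6745.
Half-width = 145, so σ = 145/0.6745 = 214.98.
μ is the interval midpoint, 513.00.

μ = 513.00, σ = 214.98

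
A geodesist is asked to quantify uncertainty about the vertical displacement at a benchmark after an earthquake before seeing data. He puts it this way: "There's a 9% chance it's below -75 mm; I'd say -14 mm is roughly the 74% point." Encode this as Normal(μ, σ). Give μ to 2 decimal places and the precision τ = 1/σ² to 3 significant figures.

The p-quantile of Normal(μ,σ) is μ + z_p·σ, with z_{0.09} = -1.341 and z_{0.74} = 0.6433.
Eliminate σ: μ = (z₂·x₁ − z₁·x₂)/(z₂ − z₁) = (0.6433·-75 − (-1.341)·-14)/1.984 = -33.78.
Then σ = (x₂ − x₁)/(z₂ − z₁) = (-14 − -75)/1.984 = 30.74.
Precision τ = 1/σ² = 1/30.74² = 0.00106.

μ = -33.78, τ = 0.00106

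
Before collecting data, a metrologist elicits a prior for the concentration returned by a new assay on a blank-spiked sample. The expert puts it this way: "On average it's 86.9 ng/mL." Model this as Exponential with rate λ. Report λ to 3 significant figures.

λ ≈ 0.0115

Exponential mean = 1/λ, so λ = 1/86.9 = 0.0115.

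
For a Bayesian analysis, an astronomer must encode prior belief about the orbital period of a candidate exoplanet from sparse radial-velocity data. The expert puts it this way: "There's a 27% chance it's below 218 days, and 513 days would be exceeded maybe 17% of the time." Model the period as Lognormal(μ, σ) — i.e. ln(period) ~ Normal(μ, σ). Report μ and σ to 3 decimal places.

If T ~ Lognormal(μ,σ) then ln T ~ Normal(μ,σ), so the p-quantile of ln T is μ + z_p·σ.
ln(218) = 5.384 and ln(513) = 6.24; z_{0.27} = -0.6128, z_{0.83} = 0.9542.
σ = (6.24 − 5.384)/(0.9542 − (-0.6128)) = 0.546.
μ = 5.384 − (-0.6128)·0.546 = 5.719.

μ ≈ 5.719, σ ≈ 0.546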